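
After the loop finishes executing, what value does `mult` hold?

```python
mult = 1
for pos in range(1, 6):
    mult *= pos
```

Let's trace through this code step by step.

Initialize: mult = 1
Entering loop: for pos in range(1, 6):
After iteration 1: pos = 1, mult = 1
After iteration 2: pos = 2, mult = 2
After iteration 3: pos = 3, mult = 6
After iteration 4: pos = 4, mult = 24
After iteration 5: pos = 5, mult = 120
Loop ends.

Final answer: 120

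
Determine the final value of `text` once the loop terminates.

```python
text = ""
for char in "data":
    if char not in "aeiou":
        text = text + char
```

Let's trace through this code step by step.

Initialize: text = ''
Entering loop: for char in "data":
After iteration 1: char = 'd', text = 'd'
After iteration 2: char = 'a', text = 'd'
After iteration 3: char = 't', text = 'dt'
After iteration 4: char = 'a', text = 'dt'
Loop ends.

Final answer: 'dt'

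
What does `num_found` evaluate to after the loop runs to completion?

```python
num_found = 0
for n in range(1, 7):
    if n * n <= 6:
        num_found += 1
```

Let's trace through this code step by step.

Initialize: num_found = 0
Entering loop: for n in range(1, 7):
After iteration 1: n = 1, num_found = 1
After iteration 2: n = 2, num_found = 2
After iteration 3: n = 3, num_found = 2
After iteration 4: n = 4, num_found = 2
After iteration 5: n = 5, num_found = 2
After iteration 6: n = 6, num_found = 2
Loop ends.

Final answer: 2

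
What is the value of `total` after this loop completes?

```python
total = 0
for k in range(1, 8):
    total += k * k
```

Let's trace through this code step by step.

Initialize: total = 0
Entering loop: for k in range(1, 8):
After iteration 1: k = 1, total = 1
After iteration 2: k = 2, total = 5
After iteration 3: k = 3, total = 14
After iteration 4: k = 4, total = 30
After iteration 5: k = 5, total = 55
After iteration 6: k = 6, total = 91
After iteration 7: k = 7, total = 140
Loop ends.

Final answer: 140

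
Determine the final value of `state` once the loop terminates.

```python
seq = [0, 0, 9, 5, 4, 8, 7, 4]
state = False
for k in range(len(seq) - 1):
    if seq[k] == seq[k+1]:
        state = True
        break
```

Let's trace through this code step by step.

Initialize: seq = [0, 0, 9, 5, 4, 8, 7, 4]
Initialize: state = False
Entering loop: for k in range(len(seq) - 1):
After iteration 1: k = 0, state = True
Loop ends.

Final answer: True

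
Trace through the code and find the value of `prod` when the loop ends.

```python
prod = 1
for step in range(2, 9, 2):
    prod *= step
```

Let's trace through this code step by step.

Initialize: prod = 1
Entering loop: for step in range(2, 9, 2):
After iteration 1: step = 2, prod = 2
After iteration 2: step = 4, prod = 8
After iteration 3: step = 6, prod = 48
After iteration 4: step = 8, prod = 384
Loop ends.

Final answer: 384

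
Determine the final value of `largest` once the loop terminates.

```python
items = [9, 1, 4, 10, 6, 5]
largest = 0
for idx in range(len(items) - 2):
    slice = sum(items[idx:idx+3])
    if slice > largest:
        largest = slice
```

Let's trace through this code step by step.

Initialize: items = [9, 1, 4, 10, 6, 5]
Initialize: largest = 0
Entering loop: for idx in range(len(items) - 2):
After iteration 1: idx = 0, largest = 14, slice = 14
After iteration 2: idx = 1, largest = 15, slice = 15
After iteration 3: idx = 2, largest = 20, slice = 20
After iteration 4: idx = 3, largest = 21, slice = 21
Loop ends.

Final answer: 21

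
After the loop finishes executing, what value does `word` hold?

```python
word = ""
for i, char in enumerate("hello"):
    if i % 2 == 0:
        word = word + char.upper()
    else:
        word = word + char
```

Let's trace through this code step by step.

Initialize: word = ''
Entering loop: for i, char in enumerate("hello"):
After iteration 1: i = 0, char = 'h', word = 'H'
After iteration 2: i = 1, char = 'e', word = 'He'
After iteration 3: i = 2, char = 'l', word = 'HeL'
After iteration 4: i = 3, char = 'l', word = 'HeLl'
After iteration 5: i = 4, char = 'o', word = 'HeLlO'
Loop ends.

Final answer: 'HeLlO'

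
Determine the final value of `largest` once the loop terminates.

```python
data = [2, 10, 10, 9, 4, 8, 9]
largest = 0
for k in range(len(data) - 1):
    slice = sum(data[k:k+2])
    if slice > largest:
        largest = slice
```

Let's trace through this code step by step.

Initialize: data = [2, 10, 10, 9, 4, 8, 9]
Initialize: largest = 0
Entering loop: for k in range(len(data) - 1):
After iteration 1: k = 0, largest = 12, slice = 12
After iteration 2: k = 1, largest = 20, slice = 20
After iteration 3: k = 2, largest = 20, slice = 19
After iteration 4: k = 3, largest = 20, slice = 13
After iteration 5: k = 4, largest = 20, slice = 12
After iteration 6: k = 5, largest = 20, slice = 17
Loop ends.

Final answer: 20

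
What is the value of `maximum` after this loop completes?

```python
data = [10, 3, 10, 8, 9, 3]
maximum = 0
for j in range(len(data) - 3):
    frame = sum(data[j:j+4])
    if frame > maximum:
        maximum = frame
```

Let's trace through this code step by step.

Initialize: data = [10, 3, 10, 8, 9, 3]
Initialize: maximum = 0
Entering loop: for j in range(len(data) - 3):
After iteration 1: j = 0, maximum = 31, frame = 31
After iteration 2: j = 1, maximum = 31, frame = 30
After iteration 3: j = 2, maximum = 31, frame = 30
Loop ends.

Final answer: 31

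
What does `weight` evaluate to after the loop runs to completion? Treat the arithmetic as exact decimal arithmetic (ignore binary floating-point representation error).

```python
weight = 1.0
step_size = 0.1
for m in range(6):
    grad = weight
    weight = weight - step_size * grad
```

Let's trace through this code step by step.

Initialize: weight = 1.0
Initialize: step_size = 0.1
Entering loop: for m in range(6):
After iteration 1: m = 0, weight = 0.9, grad = 1.0
After iteration 2: m = 1, weight = 0.81, grad = 0.9
After iteration 3: m = 2, weight = 0.729, grad = 0.81
After iteration 4: m = 3, weight = 0.6561, grad = 0.729
After iteration 5: m = 4, weight = 0.59049, grad = 0.6561
After iteration 6: m = 5, weight = 0.531441, grad = 0.59049
Loop ends.

Final answer: 0.531441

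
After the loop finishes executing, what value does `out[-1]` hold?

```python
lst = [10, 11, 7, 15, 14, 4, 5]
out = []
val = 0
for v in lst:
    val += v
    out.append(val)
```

Let's trace through this code step by step.

Initialize: lst = [10, 11, 7, 15, 14, 4, 5]
Initialize: out = []
Initialize: val = 0
Entering loop: for v in lst:
After iteration 1: v = 10, out = [10], val = 10
After iteration 2: v = 11, out = [10, 21], val = 21
After iteration 3: v = 7, out = [10, 21, 28], val = 28
After iteration 4: v = 15, out = [10, 21, 28, 43], val = 43
After iteration 5: v = 14, out = [10, 21, 28, 43, 57], val = 57
After iteration 6: v = 4, out = [10, 21, 28, 43, 57, 61], val = 61
After iteration 7: v = 5, out = [10, 21, 28, 43, 57, 61, 66], val = 66
Loop ends.
out[-1] = 66

Final answer: 66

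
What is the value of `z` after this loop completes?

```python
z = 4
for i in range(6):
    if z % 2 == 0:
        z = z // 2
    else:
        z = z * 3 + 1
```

Let's trace through this code step by step.

Initialize: z = 4
Entering loop: for i in range(6):
After iteration 1: i = 0, z = 2
After iteration 2: i = 1, z = 1
After iteration 3: i = 2, z = 4
After iteration 4: i = 3, z = 2
After iteration 5: i = 4, z = 1
After iteration 6: i = 5, z = 4
Loop ends.

Final answer: 4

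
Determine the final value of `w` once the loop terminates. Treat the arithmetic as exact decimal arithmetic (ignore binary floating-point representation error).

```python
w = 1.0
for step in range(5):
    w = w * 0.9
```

Let's trace through this code step by step.

Initialize: w = 1.0
Entering loop: for step in range(5):
After iteration 1: step = 0, w = 0.9
After iteration 2: step = 1, w = 0.81
After iteration 3: step = 2, w = 0.729
After iteration 4: step = 3, w = 0.6561
After iteration 5: step = 4, w = 0.59049
Loop ends.

Final answer: 0.59049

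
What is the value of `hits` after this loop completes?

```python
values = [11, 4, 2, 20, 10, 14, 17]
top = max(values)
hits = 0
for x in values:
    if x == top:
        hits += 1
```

Let's trace through this code step by step.

Initialize: values = [11, 4, 2, 20, 10, 14, 17]
Initialize: top = 20
Initialize: hits = 0
Entering loop: for x in values:
After iteration 1: x = 11, hits = 0
After iteration 2: x = 4, hits = 0
After iteration 3: x = 2, hits = 0
After iteration 4: x = 20, hits = 1
After iteration 5: x = 10, hits = 1
After iteration 6: x = 14, hits = 1
After iteration 7: x = 17, hits = 1
Loop ends.

Final answer: 1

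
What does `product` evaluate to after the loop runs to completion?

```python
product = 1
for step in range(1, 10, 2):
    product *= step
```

Let's trace through this code step by step.

Initialize: product = 1
Entering loop: for step in range(1, 10, 2):
After iteration 1: step = 1, product = 1
After iteration 2: step = 3, product = 3
After iteration 3: step = 5, product = 15
After iteration 4: step = 7, product = 105
After iteration 5: step = 9, product = 945
Loop ends.

Final answer: 945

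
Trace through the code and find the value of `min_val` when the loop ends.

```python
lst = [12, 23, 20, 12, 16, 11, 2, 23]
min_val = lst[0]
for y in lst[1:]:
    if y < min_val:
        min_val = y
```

Let's trace through this code step by step.

Initialize: lst = [12, 23, 20, 12, 16, 11, 2, 23]
Initialize: min_val = 12
Entering loop: for y in lst[1:]:
After iteration 1: y = 23, min_val = 12
After iteration 2: y = 20, min_val = 12
After iteration 3: y = 12, min_val = 12
After iteration 4: y = 16, min_val = 12
After iteration 5: y = 11, min_val = 11
After iteration 6: y = 2, min_val = 2
After iteration 7: y = 23, min_val = 2
Loop ends.

Final answer: 2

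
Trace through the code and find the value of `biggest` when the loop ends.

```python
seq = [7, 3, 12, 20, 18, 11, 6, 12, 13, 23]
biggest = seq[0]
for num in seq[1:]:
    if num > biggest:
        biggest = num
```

Let's trace through this code step by step.

Initialize: seq = [7, 3, 12, 20, 18, 11, 6, 12, 13, 23]
Initialize: biggest = 7
Entering loop: for num in seq[1:]:
After iteration 1: num = 3, biggest = 7
After iteration 2: num = 12, biggest = 12
After iteration 3: num = 20, biggest = 20
After iteration 4: num = 18, biggest = 20
After iteration 5: num = 11, biggest = 20
After iteration 6: num = 6, biggest = 20
After iteration 7: num = 12, biggest = 20
After iteration 8: num = 13, biggest = 20
After iteration 9: num = 23, biggest = 23
Loop ends.

Final answer: 23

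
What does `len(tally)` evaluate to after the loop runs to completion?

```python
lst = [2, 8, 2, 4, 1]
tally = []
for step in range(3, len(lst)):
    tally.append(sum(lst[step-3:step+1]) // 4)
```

Let's trace through this code step by step.

Initialize: lst = [2, 8, 2, 4, 1]
Initialize: tally = []
Entering loop: for step in range(3, len(lst)):
After iteration 1: step = 3, tally = [4]
After iteration 2: step = 4, tally = [4, 3]
Loop ends.
len(tally) = 2

Final answer: 2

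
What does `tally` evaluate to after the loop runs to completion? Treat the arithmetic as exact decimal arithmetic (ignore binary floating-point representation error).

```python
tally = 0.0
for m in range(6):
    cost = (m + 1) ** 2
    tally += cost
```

Let's trace through this code step by step.

Initialize: tally = 0.0
Entering loop: for m in range(6):
After iteration 1: m = 0, tally = 1.0, cost = 1
After iteration 2: m = 1, tally = 5.0, cost = 4
After iteration 3: m = 2, tally = 14.0, cost = 9
After iteration 4: m = 3, tally = 30.0, cost = 16
After iteration 5: m = 4, tally = 55.0, cost = 25
After iteration 6: m = 5, tally = 91.0, cost = 36
Loop ends.

Final answer: 91.0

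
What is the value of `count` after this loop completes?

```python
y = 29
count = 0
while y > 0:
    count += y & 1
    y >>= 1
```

Let's trace through this code step by step.

Initialize: y = 29
Initialize: count = 0
Entering loop: while y > 0:
After iteration 1: y = 14, count = 1
After iteration 2: y = 7, count = 1
After iteration 3: y = 3, count = 2
After iteration 4: y = 1, count = 3
After iteration 5: y = 0, count = 4
Loop ends.

Final answer: 4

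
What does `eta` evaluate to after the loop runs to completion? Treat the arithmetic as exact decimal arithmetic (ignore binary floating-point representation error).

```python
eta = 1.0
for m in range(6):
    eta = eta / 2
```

Let's trace through this code step by step.

Initialize: eta = 1.0
Entering loop: for m in range(6):
After iteration 1: m = 0, eta = 0.5
After iteration 2: m = 1, eta = 0.25
After iteration 3: m = 2, eta = 0.125
After iteration 4: m = 3, eta = 0.0625
After iteration 5: m = 4, eta = 0.03125
After iteration 6: m = 5, eta = 0.015625
Loop ends.

Final answer: 0.015625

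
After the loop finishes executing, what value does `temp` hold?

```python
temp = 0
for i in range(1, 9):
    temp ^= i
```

Let's trace through this code step by step.

Initialize: temp = 0
Entering loop: for i in range(1, 9):
After iteration 1: i = 1, temp = 1
After iteration 2: i = 2, temp = 3
After iteration 3: i = 3, temp = 0
After iteration 4: i = 4, temp = 4
After iteration 5: i = 5, temp = 1
After iteration 6: i = 6, temp = 7
After iteration 7: i = 7, temp = 0
After iteration 8: i = 8, temp = 8
Loop ends.

Final answer: 8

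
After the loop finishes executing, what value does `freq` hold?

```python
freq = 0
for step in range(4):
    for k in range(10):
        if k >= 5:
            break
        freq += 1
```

Let's trace through this code step by step.

Initialize: freq = 0
Entering loop: for step in range(4):
After iteration 1: step = 0, freq = 5
After iteration 2: step = 1, freq = 10
After iteration 3: step = 2, freq = 15
After iteration 4: step = 3, freq = 20
Loop ends.

Final answer: 20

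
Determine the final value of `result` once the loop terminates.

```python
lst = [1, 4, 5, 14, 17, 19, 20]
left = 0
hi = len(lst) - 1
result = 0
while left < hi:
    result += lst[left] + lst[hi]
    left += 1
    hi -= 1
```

Let's trace through this code step by step.

Initialize: lst = [1, 4, 5, 14, 17, 19, 20]
Initialize: left = 0
Initialize: hi = 6
Initialize: result = 0
Entering loop: while left < hi:
After iteration 1: left = 1, hi = 5, result = 21
After iteration 2: left = 2, hi = 4, result = 44
After iteration 3: left = 3, hi = 3, result = 66
Loop ends.

Final answer: 66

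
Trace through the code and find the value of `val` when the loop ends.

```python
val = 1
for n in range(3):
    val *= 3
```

Let's trace through this code step by step.

Initialize: val = 1
Entering loop: for n in range(3):
After iteration 1: n = 0, val = 3
After iteration 2: n = 1, val = 9
After iteration 3: n = 2, val = 27
Loop ends.

Final answer: 27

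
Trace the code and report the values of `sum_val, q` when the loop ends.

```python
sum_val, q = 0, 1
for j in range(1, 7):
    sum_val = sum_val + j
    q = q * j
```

Let's trace through this code step by step.

Initialize: sum_val = 0
Initialize: q = 1
Entering loop: for j in range(1, 7):
After iteration 1: j = 1, sum_val = 1, q = 1
After iteration 2: j = 2, sum_val = 3, q = 2
After iteration 3: j = 3, sum_val = 6, q = 6
After iteration 4: j = 4, sum_val = 10, q = 24
After iteration 5: j = 5, sum_val = 15, q = 120
After iteration 6: j = 6, sum_val = 21, q = 720
Loop ends.

Final answer: 21, 720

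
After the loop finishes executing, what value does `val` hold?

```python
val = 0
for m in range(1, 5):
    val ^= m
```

Let's trace through this code step by step.

Initialize: val = 0
Entering loop: for m in range(1, 5):
After iteration 1: m = 1, val = 1
After iteration 2: m = 2, val = 3
After iteration 3: m = 3, val = 0
After iteration 4: m = 4, val = 4
Loop ends.

Final answer: 4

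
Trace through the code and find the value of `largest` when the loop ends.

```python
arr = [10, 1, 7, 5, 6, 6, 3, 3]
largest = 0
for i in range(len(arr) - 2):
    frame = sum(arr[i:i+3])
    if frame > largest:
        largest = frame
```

Let's trace through this code step by step.

Initialize: arr = [10, 1, 7, 5, 6, 6, 3, 3]
Initialize: largest = 0
Entering loop: for i in range(len(arr) - 2):
After iteration 1: i = 0, largest = 18, frame = 18
After iteration 2: i = 1, largest = 18, frame = 13
After iteration 3: i = 2, largest = 18, frame = 18
After iteration 4: i = 3, largest = 18, frame = 17
After iteration 5: i = 4, largest = 18, frame = 15
After iteration 6: i = 5, largest = 18, frame = 12
Loop ends.

Final answer: 18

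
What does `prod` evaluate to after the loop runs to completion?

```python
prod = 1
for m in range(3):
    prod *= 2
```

Let's trace through this code step by step.

Initialize: prod = 1
Entering loop: for m in range(3):
After iteration 1: m = 0, prod = 2
After iteration 2: m = 1, prod = 4
After iteration 3: m = 2, prod = 8
Loop ends.

Final answer: 8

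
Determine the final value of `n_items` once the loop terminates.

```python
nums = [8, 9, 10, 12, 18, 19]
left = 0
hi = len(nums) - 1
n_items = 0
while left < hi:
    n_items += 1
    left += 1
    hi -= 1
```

Let's trace through this code step by step.

Initialize: nums = [8, 9, 10, 12, 18, 19]
Initialize: left = 0
Initialize: hi = 5
Initialize: n_items = 0
Entering loop: while left < hi:
After iteration 1: left = 1, hi = 4, n_items = 1
After iteration 2: left = 2, hi = 3, n_items = 2
After iteration 3: left = 3, hi = 2, n_items = 3
Loop ends.

Final answer: 3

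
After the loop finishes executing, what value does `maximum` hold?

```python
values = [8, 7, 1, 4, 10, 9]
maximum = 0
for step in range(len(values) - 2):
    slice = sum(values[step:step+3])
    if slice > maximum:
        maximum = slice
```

Let's trace through this code step by step.

Initialize: values = [8, 7, 1, 4, 10, 9]
Initialize: maximum = 0
Entering loop: for step in range(len(values) - 2):
After iteration 1: step = 0, maximum = 16, slice = 16
After iteration 2: step = 1, maximum = 16, slice = 12
After iteration 3: step = 2, maximum = 16, slice = 15
After iteration 4: step = 3, maximum = 23, slice = 23
Loop ends.

Final answer: 23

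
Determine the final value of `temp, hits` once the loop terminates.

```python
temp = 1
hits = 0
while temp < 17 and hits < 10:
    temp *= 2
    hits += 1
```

Let's trace through this code step by step.

Initialize: temp = 1
Initialize: hits = 0
Entering loop: while temp < 17 and hits < 10:
After iteration 1: temp = 2, hits = 1
After iteration 2: temp = 4, hits = 2
After iteration 3: temp = 8, hits = 3
After iteration 4: temp = 16, hits = 4
After iteration 5: temp = 32, hits = 5
Loop ends.

Final answer: 32, 5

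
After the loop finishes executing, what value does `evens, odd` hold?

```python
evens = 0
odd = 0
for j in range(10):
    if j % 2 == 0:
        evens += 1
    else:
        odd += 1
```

Let's trace through this code step by step.

Initialize: evens = 0
Initialize: odd = 0
Entering loop: for j in range(10):
After iteration 1: j = 0, evens = 1, odd = 0
After iteration 2: j = 1, evens = 1, odd = 1
After iteration 3: j = 2, evens = 2, odd = 1
After iteration 4: j = 3, evens = 2, odd = 2
After iteration 5: j = 4, evens = 3, odd = 2
After iteration 6: j = 5, evens = 3, odd = 3
After iteration 7: j = 6, evens = 4, odd = 3
After iteration 8: j = 7, evens = 4, odd = 4
After iteration 9: j = 8, evens = 5, odd = 4
After iteration 10: j = 9, evens = 5, odd = 5
Loop ends.

Final answer: 5, 5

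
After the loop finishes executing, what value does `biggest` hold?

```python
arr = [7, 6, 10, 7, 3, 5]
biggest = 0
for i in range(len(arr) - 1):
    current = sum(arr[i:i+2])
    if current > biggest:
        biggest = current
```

Let's trace through this code step by step.

Initialize: arr = [7, 6, 10, 7, 3, 5]
Initialize: biggest = 0
Entering loop: for i in range(len(arr) - 1):
After iteration 1: i = 0, biggest = 13, current = 13
After iteration 2: i = 1, biggest = 16, current = 16
After iteration 3: i = 2, biggest = 17, current = 17
After iteration 4: i = 3, biggest = 17, current = 10
After iteration 5: i = 4, biggest = 17, current = 8
Loop ends.

Final answer: 17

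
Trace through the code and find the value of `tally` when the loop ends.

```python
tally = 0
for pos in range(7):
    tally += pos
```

Let's trace through this code step by step.

Initialize: tally = 0
Entering loop: for pos in range(7):
After iteration 1: pos = 0, tally = 0
After iteration 2: pos = 1, tally = 1
After iteration 3: pos = 2, tally = 3
After iteration 4: pos = 3, tally = 6
After iteration 5: pos = 4, tally = 10
After iteration 6: pos = 5, tally = 15
After iteration 7: pos = 6, tally = 21
Loop ends.

Final answer: 21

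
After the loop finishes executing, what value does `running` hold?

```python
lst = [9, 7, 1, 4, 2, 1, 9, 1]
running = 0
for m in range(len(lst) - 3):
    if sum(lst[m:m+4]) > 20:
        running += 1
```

Let's trace through this code step by step.

Initialize: lst = [9, 7, 1, 4, 2, 1, 9, 1]
Initialize: running = 0
Entering loop: for m in range(len(lst) - 3):
After iteration 1: m = 0, running = 1
After iteration 2: m = 1, running = 1
After iteration 3: m = 2, running = 1
After iteration 4: m = 3, running = 1
After iteration 5: m = 4, running = 1
Loop ends.

Final answer: 1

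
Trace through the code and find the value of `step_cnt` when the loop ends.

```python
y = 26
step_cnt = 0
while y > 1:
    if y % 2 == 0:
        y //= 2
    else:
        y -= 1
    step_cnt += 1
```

Let's trace through this code step by step.

Initialize: y = 26
Initialize: step_cnt = 0
Entering loop: while y > 1:
After iteration 1: y = 13, step_cnt = 1
After iteration 2: y = 12, step_cnt = 2
After iteration 3: y = 6, step_cnt = 3
After iteration 4: y = 3, step_cnt = 4
After iteration 5: y = 2, step_cnt = 5
After iteration 6: y = 1, step_cnt = 6
Loop ends.

Final answer: 6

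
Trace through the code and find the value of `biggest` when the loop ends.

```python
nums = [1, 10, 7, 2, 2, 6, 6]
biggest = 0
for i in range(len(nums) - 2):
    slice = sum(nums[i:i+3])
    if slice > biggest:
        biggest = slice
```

Let's trace through this code step by step.

Initialize: nums = [1, 10, 7, 2, 2, 6, 6]
Initialize: biggest = 0
Entering loop: for i in range(len(nums) - 2):
After iteration 1: i = 0, biggest = 18, slice = 18
After iteration 2: i = 1, biggest = 19, slice = 19
After iteration 3: i = 2, biggest = 19, slice = 11
After iteration 4: i = 3, biggest = 19, slice = 10
After iteration 5: i = 4, biggest = 19, slice = 14
Loop ends.

Final answer: 19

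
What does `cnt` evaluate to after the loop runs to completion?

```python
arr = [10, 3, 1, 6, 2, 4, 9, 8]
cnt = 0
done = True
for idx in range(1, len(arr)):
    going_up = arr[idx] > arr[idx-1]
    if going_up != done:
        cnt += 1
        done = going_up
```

Let's trace through this code step by step.

Initialize: arr = [10, 3, 1, 6, 2, 4, 9, 8]
Initialize: cnt = 0
Initialize: done = True
Entering loop: for idx in range(1, len(arr)):
After iteration 1: idx = 1, cnt = 1, done = False, going_up = False
After iteration 2: idx = 2, cnt = 1, done = False, going_up = False
After iteration 3: idx = 3, cnt = 2, done = True, going_up = True
After iteration 4: idx = 4, cnt = 3, done = False, going_up = False
After iteration 5: idx = 5, cnt = 4, done = True, going_up = True
After iteration 6: idx = 6, cnt = 4, done = True, going_up = True
After iteration 7: idx = 7, cnt = 5, done = False, going_up = False
Loop ends.

Final answer: 5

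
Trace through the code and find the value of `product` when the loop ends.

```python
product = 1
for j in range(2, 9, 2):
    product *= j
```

Let's trace through this code step by step.

Initialize: product = 1
Entering loop: for j in range(2, 9, 2):
After iteration 1: j = 2, product = 2
After iteration 2: j = 4, product = 8
After iteration 3: j = 6, product = 48
After iteration 4: j = 8, product = 384
Loop ends.

Final answer: 384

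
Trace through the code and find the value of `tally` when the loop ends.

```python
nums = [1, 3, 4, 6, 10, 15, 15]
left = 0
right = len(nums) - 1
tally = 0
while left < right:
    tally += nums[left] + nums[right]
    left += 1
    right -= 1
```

Let's trace through this code step by step.

Initialize: nums = [1, 3, 4, 6, 10, 15, 15]
Initialize: left = 0
Initialize: right = 6
Initialize: tally = 0
Entering loop: while left < right:
After iteration 1: left = 1, right = 5, tally = 16
After iteration 2: left = 2, right = 4, tally = 34
After iteration 3: left = 3, right = 3, tally = 48
Loop ends.

Final answer: 48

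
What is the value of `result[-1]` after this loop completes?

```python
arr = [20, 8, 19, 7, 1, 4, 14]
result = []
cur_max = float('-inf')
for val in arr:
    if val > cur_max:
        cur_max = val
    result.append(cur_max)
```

Let's trace through this code step by step.

Initialize: arr = [20, 8, 19, 7, 1, 4, 14]
Initialize: result = []
Initialize: cur_max = -inf
Entering loop: for val in arr:
After iteration 1: val = 20, result = [20], cur_max = 20
After iteration 2: val = 8, result = [20, 20], cur_max = 20
After iteration 3: val = 19, result = [20, 20, 20], cur_max = 20
After iteration 4: val = 7, result = [20, 20, 20, 20], cur_max = 20
After iteration 5: val = 1, result = [20, 20, 20, 20, 20], cur_max = 20
After iteration 6: val = 4, result = [20, 20, 20, 20, 20, 20], cur_max = 20
After iteration 7: val = 14, result = [20, 20, 20, 20, 20, 20, 20], cur_max = 20
Loop ends.
result[-1] = 20

Final answer: 20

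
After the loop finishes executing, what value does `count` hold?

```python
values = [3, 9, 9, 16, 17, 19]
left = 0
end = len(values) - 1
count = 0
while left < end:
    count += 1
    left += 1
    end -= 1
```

Let's trace through this code step by step.

Initialize: values = [3, 9, 9, 16, 17, 19]
Initialize: left = 0
Initialize: end = 5
Initialize: count = 0
Entering loop: while left < end:
After iteration 1: left = 1, end = 4, count = 1
After iteration 2: left = 2, end = 3, count = 2
After iteration 3: left = 3, end = 2, count = 3
Loop ends.

Final answer: 3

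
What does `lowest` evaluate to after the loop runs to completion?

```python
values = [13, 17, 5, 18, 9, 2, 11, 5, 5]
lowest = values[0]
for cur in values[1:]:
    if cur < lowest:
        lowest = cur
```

Let's trace through this code step by step.

Initialize: values = [13, 17, 5, 18, 9, 2, 11, 5, 5]
Initialize: lowest = 13
Entering loop: for cur in values[1:]:
After iteration 1: cur = 17, lowest = 13
After iteration 2: cur = 5, lowest = 5
After iteration 3: cur = 18, lowest = 5
After iteration 4: cur = 9, lowest = 5
After iteration 5: cur = 2, lowest = 2
After iteration 6: cur = 11, lowest = 2
After iteration 7: cur = 5, lowest = 2
After iteration 8: cur = 5, lowest = 2
Loop ends.

Final answer: 2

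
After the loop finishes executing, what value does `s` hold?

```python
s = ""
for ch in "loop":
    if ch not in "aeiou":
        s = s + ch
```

Let's trace through this code step by step.

Initialize: s = ''
Entering loop: for ch in "loop":
After iteration 1: ch = 'l', s = 'l'
After iteration 2: ch = 'o', s = 'l'
After iteration 3: ch = 'o', s = 'l'
After iteration 4: ch = 'p', s = 'lp'
Loop ends.

Final answer: 'lp'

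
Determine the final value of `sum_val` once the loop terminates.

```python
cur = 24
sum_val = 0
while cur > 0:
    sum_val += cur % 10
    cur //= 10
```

Let's trace through this code step by step.

Initialize: cur = 24
Initialize: sum_val = 0
Entering loop: while cur > 0:
After iteration 1: cur = 2, sum_val = 4
After iteration 2: cur = 0, sum_val = 6
Loop ends.

Final answer: 6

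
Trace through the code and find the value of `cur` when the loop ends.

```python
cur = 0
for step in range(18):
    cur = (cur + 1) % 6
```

Let's trace through this code step by step.

Initialize: cur = 0
Entering loop: for step in range(18):
After iteration 1: step = 0, cur = 1
After iteration 2: step = 1, cur = 2
After iteration 3: step = 2, cur = 3
After iteration 4: step = 3, cur = 4
After iteration 5: step = 4, cur = 5
After iteration 6: step = 5, cur = 0
After iteration 7: step = 6, cur = 1
After iteration 8: step = 7, cur = 2
After iteration 9: step = 8, cur = 3
After iteration 10: step = 9, cur = 4
After iteration 11: step = 10, cur = 5
After iteration 12: step = 11, cur = 0
After iteration 13: step = 12, cur = 1
After iteration 14: step = 13, cur = 2
After iteration 15: step = 14, cur = 3
After iteration 16: step = 15, cur = 4
After iteration 17: step = 16, cur = 5
After iteration 18: step = 17, cur = 0
Loop ends.

Final answer: 0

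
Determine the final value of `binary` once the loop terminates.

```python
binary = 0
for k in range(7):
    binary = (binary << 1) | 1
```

Let's trace through this code step by step.

Initialize: binary = 0
Entering loop: for k in range(7):
After iteration 1: k = 0, binary = 1
After iteration 2: k = 1, binary = 3
After iteration 3: k = 2, binary = 7
After iteration 4: k = 3, binary = 15
After iteration 5: k = 4, binary = 31
After iteration 6: k = 5, binary = 63
After iteration 7: k = 6, binary = 127
Loop ends.

Final answer: 127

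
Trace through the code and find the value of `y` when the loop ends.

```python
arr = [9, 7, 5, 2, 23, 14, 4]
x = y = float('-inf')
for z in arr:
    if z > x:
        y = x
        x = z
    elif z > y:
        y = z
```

Let's trace through this code step by step.

Initialize: arr = [9, 7, 5, 2, 23, 14, 4]
Initialize: x = -inf
Initialize: y = -inf
Entering loop: for z in arr:
After iteration 1: z = 9, x = 9, y = -inf
After iteration 2: z = 7, x = 9, y = 7
After iteration 3: z = 5, x = 9, y = 7
After iteration 4: z = 2, x = 9, y = 7
After iteration 5: z = 23, x = 23, y = 9
After iteration 6: z = 14, x = 23, y = 14
After iteration 7: z = 4, x = 23, y = 14
Loop ends.

Final answer: 14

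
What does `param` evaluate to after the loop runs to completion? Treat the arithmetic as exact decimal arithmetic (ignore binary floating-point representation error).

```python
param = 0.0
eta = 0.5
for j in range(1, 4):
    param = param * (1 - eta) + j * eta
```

Let's trace through this code step by step.

Initialize: param = 0.0
Initialize: eta = 0.5
Entering loop: for j in range(1, 4):
After iteration 1: j = 1, param = 0.5
After iteration 2: j = 2, param = 1.25
After iteration 3: j = 3, param = 2.125
Loop ends.

Final answer: 2.125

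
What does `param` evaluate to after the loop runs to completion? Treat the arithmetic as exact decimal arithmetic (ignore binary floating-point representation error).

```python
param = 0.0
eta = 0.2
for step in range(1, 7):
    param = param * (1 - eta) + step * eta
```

Let's trace through this code step by step.

Initialize: param = 0.0
Initialize: eta = 0.2
Entering loop: for step in range(1, 7):
After iteration 1: step = 1, param = 0.2
After iteration 2: step = 2, param = 0.56
After iteration 3: step = 3, param = 1.048
After iteration 4: step = 4, param = 1.6384
After iteration 5: step = 5, param = 2.31072
After iteration 6: step = 6, param = 3.048576
Loop ends.

Final answer: 3.048576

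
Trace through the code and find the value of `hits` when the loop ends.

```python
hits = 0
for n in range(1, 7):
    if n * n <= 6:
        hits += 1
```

Let's trace through this code step by step.

Initialize: hits = 0
Entering loop: for n in range(1, 7):
After iteration 1: n = 1, hits = 1
After iteration 2: n = 2, hits = 2
After iteration 3: n = 3, hits = 2
After iteration 4: n = 4, hits = 2
After iteration 5: n = 5, hits = 2
After iteration 6: n = 6, hits = 2
Loop ends.

Final answer: 2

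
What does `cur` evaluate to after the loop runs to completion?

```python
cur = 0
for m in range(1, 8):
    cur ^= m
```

Let's trace through this code step by step.

Initialize: cur = 0
Entering loop: for m in range(1, 8):
After iteration 1: m = 1, cur = 1
After iteration 2: m = 2, cur = 3
After iteration 3: m = 3, cur = 0
After iteration 4: m = 4, cur = 4
After iteration 5: m = 5, cur = 1
After iteration 6: m = 6, cur = 7
After iteration 7: m = 7, cur = 0
Loop ends.

Final answer: 0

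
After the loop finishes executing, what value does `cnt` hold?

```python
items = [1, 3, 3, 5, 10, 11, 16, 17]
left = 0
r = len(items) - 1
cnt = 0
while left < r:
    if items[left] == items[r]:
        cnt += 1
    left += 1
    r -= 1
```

Let's trace through this code step by step.

Initialize: items = [1, 3, 3, 5, 10, 11, 16, 17]
Initialize: left = 0
Initialize: r = 7
Initialize: cnt = 0
Entering loop: while left < r:
After iteration 1: left = 1, r = 6, cnt = 0
After iteration 2: left = 2, r = 5, cnt = 0
After iteration 3: left = 3, r = 4, cnt = 0
After iteration 4: left = 4, r = 3, cnt = 0
Loop ends.

Final answer: 0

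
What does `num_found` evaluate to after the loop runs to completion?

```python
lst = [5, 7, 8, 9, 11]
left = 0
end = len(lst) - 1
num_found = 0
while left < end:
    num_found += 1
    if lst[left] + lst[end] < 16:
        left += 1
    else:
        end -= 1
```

Let's trace through this code step by step.

Initialize: lst = [5, 7, 8, 9, 11]
Initialize: left = 0
Initialize: end = 4
Initialize: num_found = 0
Entering loop: while left < end:
After iteration 1: left = 0, end = 3, num_found = 1
After iteration 2: left = 1, end = 3, num_found = 2
After iteration 3: left = 1, end = 2, num_found = 3
After iteration 4: left = 2, end = 2, num_found = 4
Loop ends.

Final answer: 4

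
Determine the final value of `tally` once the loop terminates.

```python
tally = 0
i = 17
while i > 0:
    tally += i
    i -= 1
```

Let's trace through this code step by step.

Initialize: tally = 0
Initialize: i = 17
Entering loop: while i > 0:
After iteration 1: tally = 17, i = 16
After iteration 2: tally = 33, i = 15
After iteration 3: tally = 48, i = 14
After iteration 4: tally = 62, i = 13
After iteration 5: tally = 75, i = 12
After iteration 6: tally = 87, i = 11
After iteration 7: tally = 98, i = 10
After iteration 8: tally = 108, i = 9
After iteration 9: tally = 117, i = 8
After iteration 10: tally = 125, i = 7
After iteration 11: tally = 132, i = 6
After iteration 12: tally = 138, i = 5
After iteration 13: tally = 143, i = 4
After iteration 14: tally = 147, i = 3
After iteration 15: tally = 150, i = 2
After iteration 16: tally = 152, i = 1
After iteration 17: tally = 153, i = 0
Loop ends.

Final answer: 153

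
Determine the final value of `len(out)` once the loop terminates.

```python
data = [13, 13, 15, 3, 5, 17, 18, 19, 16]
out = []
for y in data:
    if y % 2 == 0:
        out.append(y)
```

Let's trace through this code step by step.

Initialize: data = [13, 13, 15, 3, 5, 17, 18, 19, 16]
Initialize: out = []
Entering loop: for y in data:
After iteration 1: y = 13, out = []
After iteration 2: y = 13, out = []
After iteration 3: y = 15, out = []
After iteration 4: y = 3, out = []
After iteration 5: y = 5, out = []
After iteration 6: y = 17, out = []
After iteration 7: y = 18, out = [18]
After iteration 8: y = 19, out = [18]
After iteration 9: y = 16, out = [18, 16]
Loop ends.
len(out) = 2

Final answer: 2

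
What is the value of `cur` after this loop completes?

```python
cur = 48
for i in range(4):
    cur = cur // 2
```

Let's trace through this code step by step.

Initialize: cur = 48
Entering loop: for i in range(4):
After iteration 1: i = 0, cur = 24
After iteration 2: i = 1, cur = 12
After iteration 3: i = 2, cur = 6
After iteration 4: i = 3, cur = 3
Loop ends.

Final answer: 3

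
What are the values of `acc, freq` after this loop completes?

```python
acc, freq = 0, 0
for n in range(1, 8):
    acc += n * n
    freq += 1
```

Let's trace through this code step by step.

Initialize: acc = 0
Initialize: freq = 0
Entering loop: for n in range(1, 8):
After iteration 1: n = 1, acc = 1, freq = 1
After iteration 2: n = 2, acc = 5, freq = 2
After iteration 3: n = 3, acc = 14, freq = 3
After iteration 4: n = 4, acc = 30, freq = 4
After iteration 5: n = 5, acc = 55, freq = 5
After iteration 6: n = 6, acc = 91, freq = 6
After iteration 7: n = 7, acc = 140, freq = 7
Loop ends.

Final answer: 140, 7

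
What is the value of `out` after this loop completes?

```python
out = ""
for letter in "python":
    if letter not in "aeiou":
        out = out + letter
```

Let's trace through this code step by step.

Initialize: out = ''
Entering loop: for letter in "python":
After iteration 1: letter = 'p', out = 'p'
After iteration 2: letter = 'y', out = 'py'
After iteration 3: letter = 't', out = 'pyt'
After iteration 4: letter = 'h', out = 'pyth'
After iteration 5: letter = 'o', out = 'pyth'
After iteration 6: letter = 'n', out = 'pythn'
Loop ends.

Final answer: 'pythn'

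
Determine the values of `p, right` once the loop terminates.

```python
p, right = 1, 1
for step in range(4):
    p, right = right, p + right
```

Let's trace through this code step by step.

Initialize: p = 1
Initialize: right = 1
Entering loop: for step in range(4):
After iteration 1: step = 0, p = 1, right = 2
After iteration 2: step = 1, p = 2, right = 3
After iteration 3: step = 2, p = 3, right = 5
After iteration 4: step = 3, p = 5, right = 8
Loop ends.

Final answer: 5, 8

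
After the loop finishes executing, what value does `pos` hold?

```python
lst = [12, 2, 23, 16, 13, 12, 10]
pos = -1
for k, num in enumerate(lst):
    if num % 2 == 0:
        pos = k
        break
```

Let's trace through this code step by step.

Initialize: lst = [12, 2, 23, 16, 13, 12, 10]
Initialize: pos = -1
Entering loop: for k, num in enumerate(lst):
After iteration 1: k = 0, num = 12, pos = 0
Loop ends.

Final answer: 0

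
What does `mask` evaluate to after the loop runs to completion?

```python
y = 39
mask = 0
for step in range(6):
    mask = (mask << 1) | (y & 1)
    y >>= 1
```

Let's trace through this code step by step.

Initialize: y = 39
Initialize: mask = 0
Entering loop: for step in range(6):
After iteration 1: step = 0, y = 19, mask = 1
After iteration 2: step = 1, y = 9, mask = 3
After iteration 3: step = 2, y = 4, mask = 7
After iteration 4: step = 3, y = 2, mask = 14
After iteration 5: step = 4, y = 1, mask = 28
After iteration 6: step = 5, y = 0, mask = 57
Loop ends.

Final answer: 57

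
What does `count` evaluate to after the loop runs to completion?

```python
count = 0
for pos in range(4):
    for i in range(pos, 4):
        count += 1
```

Let's trace through this code step by step.

Initialize: count = 0
Entering loop: for pos in range(4):
After iteration 1: pos = 0, count = 4
After iteration 2: pos = 1, count = 7
After iteration 3: pos = 2, count = 9
After iteration 4: pos = 3, count = 10
Loop ends.

Final answer: 10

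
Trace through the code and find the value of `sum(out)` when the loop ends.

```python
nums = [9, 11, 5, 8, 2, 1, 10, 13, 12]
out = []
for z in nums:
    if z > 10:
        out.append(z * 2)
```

Let's trace through this code step by step.

Initialize: nums = [9, 11, 5, 8, 2, 1, 10, 13, 12]
Initialize: out = []
Entering loop: for z in nums:
After iteration 1: z = 9, out = []
After iteration 2: z = 11, out = [22]
After iteration 3: z = 5, out = [22]
After iteration 4: z = 8, out = [22]
After iteration 5: z = 2, out = [22]
After iteration 6: z = 1, out = [22]
After iteration 7: z = 10, out = [22]
After iteration 8: z = 13, out = [22, 26]
After iteration 9: z = 12, out = [22, 26, 24]
Loop ends.
sum(out) = 72

Final answer: 72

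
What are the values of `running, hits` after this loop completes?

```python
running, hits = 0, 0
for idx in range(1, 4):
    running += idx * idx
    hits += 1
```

Let's trace through this code step by step.

Initialize: running = 0
Initialize: hits = 0
Entering loop: for idx in range(1, 4):
After iteration 1: idx = 1, running = 1, hits = 1
After iteration 2: idx = 2, running = 5, hits = 2
After iteration 3: idx = 3, running = 14, hits = 3
Loop ends.

Final answer: 14, 3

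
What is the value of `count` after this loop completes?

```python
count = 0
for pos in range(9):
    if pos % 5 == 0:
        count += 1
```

Let's trace through this code step by step.

Initialize: count = 0
Entering loop: for pos in range(9):
After iteration 1: pos = 0, count = 1
After iteration 2: pos = 1, count = 1
After iteration 3: pos = 2, count = 1
After iteration 4: pos = 3, count = 1
After iteration 5: pos = 4, count = 1
After iteration 6: pos = 5, count = 2
After iteration 7: pos = 6, count = 2
After iteration 8: pos = 7, count = 2
After iteration 9: pos = 8, count = 2
Loop ends.

Final answer: 2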